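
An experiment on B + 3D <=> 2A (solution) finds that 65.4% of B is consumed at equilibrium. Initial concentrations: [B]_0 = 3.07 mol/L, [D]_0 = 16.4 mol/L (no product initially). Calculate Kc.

Kc = 0.0136 (mol/L)^-2

Let X = conversion of B.
Concentrations: [B] = 3.07 − 3.07X; [D] = 16.4 − 9.21X; [A] = 6.14X.
At X = 0.654: [B] = 1.06, [D] = 10.4, [A] = 4.02.
Kc = [A]^2 / ([B] [D]^3) = 0.0136 (mol/L)^-2.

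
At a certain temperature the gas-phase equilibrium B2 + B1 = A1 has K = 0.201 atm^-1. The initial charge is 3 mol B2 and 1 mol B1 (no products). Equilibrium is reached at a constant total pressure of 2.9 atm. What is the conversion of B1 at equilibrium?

X = 0.298

Take 1 mol B1 as basis and let X be its fractional conversion, so ξ = X.
Moles: n_B2 = 3 − X; n_B1 = 1 − X; n_A1 = X.
Summing: n_T = 4 − X.
Mole fractions y_i = n_i/n_T; K = p_A1 / (p_B2 p_B1) with p_i = y_i·P.
This yields a degree-2 equation in X; solving on (0,1), X = 0.298.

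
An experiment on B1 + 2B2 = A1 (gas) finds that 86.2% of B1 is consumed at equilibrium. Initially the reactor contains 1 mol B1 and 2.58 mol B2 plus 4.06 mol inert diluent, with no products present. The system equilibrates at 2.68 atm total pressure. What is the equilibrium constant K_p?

Take 1 mol B1 as basis and let X be its fractional conversion, so ξ = X.
Species balance: n_B1 = 1 − X; n_B2 = 2.58 − 2X; n_A1 = X; n_I = 4.06 (inert).
n_T = Σnᵢ = 7.64 − 2X.
At X = 0.862: n_B1 = 0.138, n_B2 = 0.856, n_A1 = 0.862, n_T = 5.92.
p_i = (n_i/n_T)·P. K_p = p_A1 / (p_B1 p_B2^2) = 41.5 atm^-2.

K_p = 41.5 atm^-2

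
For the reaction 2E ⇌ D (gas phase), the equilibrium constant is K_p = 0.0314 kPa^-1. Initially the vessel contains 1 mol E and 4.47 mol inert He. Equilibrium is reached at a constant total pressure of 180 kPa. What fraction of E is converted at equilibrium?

Basis: 1 mol E initially; let X = conversion of E. Extent ξ = 0.5X.
Mole table: n_E = 1 − X; n_D = 0.5X; n_I = 4.47 (inert).
Summing: n_T = 5.47 − 0.5X.
Mole fractions y_i = n_i/n_T; K_p = p_D / (p_E^2) with p_i = y_i·P.
Substituting and setting equal to 0.0314 kPa^-1 gives a polynomial in X; the root in (0,1) is X = 0.513.

X = 0.513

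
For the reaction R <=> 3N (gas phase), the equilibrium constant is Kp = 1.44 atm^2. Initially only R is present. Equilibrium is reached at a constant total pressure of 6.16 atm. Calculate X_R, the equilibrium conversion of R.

Take 1 mol R as basis and let X be its fractional conversion, so ξ = X.
Species balance: n_R = 1 − X; n_N = 3X.
Summing: n_T = 1 + 2X.
With p_i = (n_i/n_T)P, Kp = p_N^3 / (p_R).
Setting this equal to 1.44 atm^2 and taking the physical root (0 < X < 1) gives X = 0.124.

X = 0.124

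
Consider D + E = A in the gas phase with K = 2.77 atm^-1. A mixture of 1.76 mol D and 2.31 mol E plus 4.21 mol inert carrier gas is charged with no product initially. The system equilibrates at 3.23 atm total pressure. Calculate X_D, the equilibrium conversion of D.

X = 0.607

Take 1.76 mol D as basis and let X be its fractional conversion, so ξ = 1.76X.
At extent ξ: n_D = 1.76 − 1.76X; n_E = 2.31 − 1.76X; n_A = 1.76X; n_I = 4.21 (inert).
Total moles n_T = 8.28 − 1.76X.
With p_i = (n_i/n_T)P, K = p_A / (p_D p_E).
This yields a degree-2 equation in X; solving on (0,1), X = 0.607.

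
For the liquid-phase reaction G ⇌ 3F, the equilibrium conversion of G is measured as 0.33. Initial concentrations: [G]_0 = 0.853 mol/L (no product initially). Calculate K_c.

K_c = 1.05 (mol/L)^2

Let X = conversion of G.
Concentrations: [G] = 0.853 − 0.853X; [F] = 2.56X.
At X = 0.33: [G] = 0.572, [F] = 0.844.
K_c = [F]^3 / ([G]) = 1.05 (mol/L)^2.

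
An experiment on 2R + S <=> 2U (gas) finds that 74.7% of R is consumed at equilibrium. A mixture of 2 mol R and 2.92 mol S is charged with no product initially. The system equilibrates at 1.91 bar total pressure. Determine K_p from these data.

Basis: 2 mol R initially; let X = conversion of R. Extent ξ = X.
At extent ξ: n_R = 2 − 2X; n_S = 2.92 − X; n_U = 2X.
n_T = Σnᵢ = 4.92 − X.
At X = 0.747: n_R = 0.506, n_S = 2.17, n_U = 1.49, n_T = 4.17.
p_i = (n_i/n_T)·P. K_p = p_U^2 / (p_R^2 p_S) = 8.77 bar^-1.

K_p = 8.77 bar^-1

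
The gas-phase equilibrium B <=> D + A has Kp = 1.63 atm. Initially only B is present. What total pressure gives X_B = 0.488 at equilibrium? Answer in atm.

P = 5.21 atm

Basis: 1 mol B initially; let X = conversion of B. Extent ξ = X.
Moles: n_B = 1 − X; n_D = X; n_A = X.
n_T = Σnᵢ = 1 + X.
Kp = p_D p_A / (p_B) with p_i = (n_i/n_T)·P.
At X = 0.488: the mole-fraction product g(X) = Π y_i^ν_i = 0.3126. Since Kp = g(X)·P^{1}, P = (Kp/g)^(1/1) = (1.63/0.3126)^(1/1) = 5.21 atm.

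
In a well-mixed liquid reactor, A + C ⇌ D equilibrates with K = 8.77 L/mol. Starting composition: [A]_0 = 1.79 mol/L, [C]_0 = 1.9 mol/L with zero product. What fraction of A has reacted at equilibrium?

Let X = conversion of A; extent ξ = 1.79·X mol/L.
Concentrations: [A] = 1.79 − 1.79X; [C] = 1.9 − 1.79X; [D] = 1.79X.
K = [D] / ([A] [C]).
This equals 8.77 at X = 0.803 (the root in 0 < X < 1).

X = 0.803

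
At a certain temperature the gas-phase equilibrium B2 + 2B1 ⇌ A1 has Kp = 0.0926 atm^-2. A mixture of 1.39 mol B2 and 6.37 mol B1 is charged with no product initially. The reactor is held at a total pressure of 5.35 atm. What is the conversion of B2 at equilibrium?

Take 1.39 mol B2 as basis and let X be its fractional conversion, so ξ = 1.39X.
Mole table: n_B2 = 1.39 − 1.39X; n_B1 = 6.37 − 2.78X; n_A1 = 1.39X.
Summing: n_T = 7.76 − 2.78X.
With p_i = (n_i/n_T)P, Kp = p_A1 / (p_B2 p_B1^2).
Equating to 0.0926 atm^-2 and solving on 0 < X < 1: X = 0.612.

X = 0.612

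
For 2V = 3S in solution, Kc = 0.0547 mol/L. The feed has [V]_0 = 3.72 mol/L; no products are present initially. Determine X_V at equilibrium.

X = 0.147

Let X = conversion of V; extent ξ = 3.72X/2 mol/L.
Concentrations: [V] = 3.72 − 3.72X; [S] = 5.58X.
Kc = [S]^3 / ([V]^2).
Equating to 0.0547 mol/L: the physical root is X = 0.147.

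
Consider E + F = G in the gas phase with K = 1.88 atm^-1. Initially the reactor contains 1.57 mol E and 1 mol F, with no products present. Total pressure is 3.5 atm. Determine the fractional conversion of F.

X = 0.748

Let X = conversion of F (basis 1 mol F); extent of reaction ξ = X.
At extent ξ: n_E = 1.57 − X; n_F = 1 − X; n_G = X.
Summing: n_T = 2.57 − X.
y_i = n_i/n_T, p_i = y_i·P. K = p_G / (p_E p_F).
Equating to 1.88 atm^-1 and solving on 0 < X < 1: X = 0.748.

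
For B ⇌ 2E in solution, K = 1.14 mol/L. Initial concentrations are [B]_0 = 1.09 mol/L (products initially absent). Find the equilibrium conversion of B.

X = 0.397

Let X = conversion of B; extent ξ = 1.09·X mol/L.
Concentrations: [B] = 1.09 − 1.09X; [E] = 2.18X.
K = [E]^2 / ([B]).
Equating to 1.14 mol/L: the physical root is X = 0.397.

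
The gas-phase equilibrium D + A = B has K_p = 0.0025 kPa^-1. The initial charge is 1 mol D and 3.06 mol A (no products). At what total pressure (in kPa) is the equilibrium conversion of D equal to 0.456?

P = 464 kPa

Take 1 mol D as basis and let X be its fractional conversion, so ξ = X.
Species balance: n_D = 1 − X; n_A = 3.06 − X; n_B = X.
Summing: n_T = 4.06 − X.
K_p = p_B / (p_D p_A) with p_i = (n_i/n_T)·P.
At X = 0.456: the mole-fraction product g(X) = Π y_i^ν_i = 1.16. Since K_p = g(X)·P^{-1}, P = (g/K_p)^(1/1) = (1.16/0.0025)^(1/1) = 464 kPa.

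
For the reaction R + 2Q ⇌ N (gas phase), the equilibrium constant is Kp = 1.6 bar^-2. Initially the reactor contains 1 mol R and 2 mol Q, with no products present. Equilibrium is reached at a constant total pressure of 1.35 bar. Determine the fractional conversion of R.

Let X = conversion of R (basis 1 mol R); extent of reaction ξ = X.
Species balance: n_R = 1 − X; n_Q = 2 − 2X; n_N = X.
Summing: n_T = 3 − 2X.
With p_i = (n_i/n_T)P, Kp = p_N / (p_R p_Q^2).
Substituting and setting equal to 1.6 bar^-2 gives a polynomial in X; the root in (0,1) is X = 0.446.

X = 0.446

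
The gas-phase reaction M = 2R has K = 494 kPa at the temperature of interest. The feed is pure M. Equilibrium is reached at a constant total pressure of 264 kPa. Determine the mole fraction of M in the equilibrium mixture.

Basis: 1 mol M initially; let X = conversion of M. Extent ξ = X.
Mole table: n_M = 1 − X; n_R = 2X.
n_T = Σnᵢ = 1 + X.
With p_i = (n_i/n_T)P, K = p_R^2 / (p_M).
Equating to 494 kPa and solving on 0 < X < 1: X = 0.565.
Then n_M = 0.435, n_T = 1.56, so y_M = 0.278.

y_M = 0.278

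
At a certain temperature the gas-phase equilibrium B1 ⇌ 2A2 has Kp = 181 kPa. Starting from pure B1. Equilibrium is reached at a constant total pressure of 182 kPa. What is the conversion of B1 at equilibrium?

X = 0.446

Take 1 mol B1 as basis and let X be its fractional conversion, so ξ = X.
Species balance: n_B1 = 1 − X; n_A2 = 2X.
Summing: n_T = 1 + X.
y_i = n_i/n_T, p_i = y_i·P. Kp = p_A2^2 / (p_B1).
Setting this equal to 181 kPa and taking the physical root (0 < X < 1) gives X = 0.446.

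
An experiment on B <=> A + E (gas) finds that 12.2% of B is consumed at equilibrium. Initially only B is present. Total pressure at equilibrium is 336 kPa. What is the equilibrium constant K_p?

K_p = 5.08 kPa

Let X = conversion of B (basis 1 mol B); extent of reaction ξ = X.
Mole table: n_B = 1 − X; n_A = X; n_E = X.
Summing: n_T = 1 + X.
At X = 0.122: n_B = 0.878, n_A = 0.122, n_E = 0.122, n_T = 1.12.
p_i = (n_i/n_T)·P. K_p = p_A p_E / (p_B) = 5.08 kPa.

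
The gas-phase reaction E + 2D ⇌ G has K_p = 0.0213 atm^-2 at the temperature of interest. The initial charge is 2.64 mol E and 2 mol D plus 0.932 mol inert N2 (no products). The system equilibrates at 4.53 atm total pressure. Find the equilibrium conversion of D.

Take 2 mol D as basis and let X be its fractional conversion, so ξ = X.
At extent ξ: n_E = 2.64 − X; n_D = 2 − 2X; n_G = X; n_I = 0.932 (inert).
n_T = Σnᵢ = 5.57 − 2X.
Mole fractions y_i = n_i/n_T; K_p = p_G / (p_E p_D^2) with p_i = y_i·P.
Equating to 0.0213 atm^-2 and solving on 0 < X < 1: X = 0.120.

X = 0.120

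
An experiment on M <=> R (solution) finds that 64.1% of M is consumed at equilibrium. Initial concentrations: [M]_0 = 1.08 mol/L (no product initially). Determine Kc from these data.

Kc = 1.79

Let X = conversion of M.
Concentrations: [M] = 1.08 − 1.08X; [R] = 1.08X.
At X = 0.641: [M] = 0.388, [R] = 0.692.
Kc = [R] / ([M]) = 1.79.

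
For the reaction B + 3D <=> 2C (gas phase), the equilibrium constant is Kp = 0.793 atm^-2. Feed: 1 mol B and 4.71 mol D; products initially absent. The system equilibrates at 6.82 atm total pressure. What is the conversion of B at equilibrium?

X = 0.865

Let X = conversion of B (basis 1 mol B); extent of reaction ξ = X.
Mole table: n_B = 1 − X; n_D = 4.71 − 3X; n_C = 2X.
n_T = Σnᵢ = 5.71 − 2X.
With p_i = (n_i/n_T)P, Kp = p_C^2 / (p_B p_D^3).
This yields a degree-4 equation in X; solving on (0,1), X = 0.865.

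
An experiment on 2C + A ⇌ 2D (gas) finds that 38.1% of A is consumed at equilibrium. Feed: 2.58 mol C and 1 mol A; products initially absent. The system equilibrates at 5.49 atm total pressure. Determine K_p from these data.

Basis: 1 mol A initially; let X = conversion of A. Extent ξ = X.
Species balance: n_C = 2.58 − 2X; n_A = 1 − X; n_D = 2X.
n_T = Σnᵢ = 3.58 − X.
At X = 0.381: n_C = 1.82, n_A = 0.619, n_D = 0.762, n_T = 3.2.
p_i = (n_i/n_T)·P. K_p = p_D^2 / (p_C^2 p_A) = 0.165 atm^-1.

K_p = 0.165 atm^-1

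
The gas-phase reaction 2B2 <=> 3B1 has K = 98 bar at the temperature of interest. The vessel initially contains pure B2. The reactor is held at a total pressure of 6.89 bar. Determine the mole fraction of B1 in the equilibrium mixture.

y_B1 = 0.808

Basis: 1 mol B2 initially; let X = conversion of B2. Extent ξ = 0.5X.
Moles: n_B2 = 1 − X; n_B1 = 1.5X.
Total moles n_T = 1 + 0.5X.
With p_i = (n_i/n_T)P, K = p_B1^3 / (p_B2^2).
Equating to 98 bar and solving on 0 < X < 1: X = 0.737.
Then n_B1 = 1.11, n_T = 1.37, so y_B1 = 0.808.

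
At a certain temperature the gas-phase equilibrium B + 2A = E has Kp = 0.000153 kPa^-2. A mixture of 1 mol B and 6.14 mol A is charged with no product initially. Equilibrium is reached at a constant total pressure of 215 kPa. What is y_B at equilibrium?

Let X = conversion of B (basis 1 mol B); extent of reaction ξ = X.
At extent ξ: n_B = 1 − X; n_A = 6.14 − 2X; n_E = X.
Summing: n_T = 7.14 − 2X.
Mole fractions y_i = n_i/n_T; Kp = p_E / (p_B p_A^2) with p_i = y_i·P.
Substituting and setting equal to 0.000153 kPa^-2 gives a polynomial in X; the root in (0,1) is X = 0.825.
Then n_B = 0.175, n_T = 5.49, so y_B = 0.032.

y_B = 0.032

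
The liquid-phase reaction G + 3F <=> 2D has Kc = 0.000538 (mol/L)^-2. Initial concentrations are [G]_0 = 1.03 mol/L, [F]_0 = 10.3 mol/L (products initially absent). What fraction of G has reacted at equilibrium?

X = 0.281

Let X = conversion of G; extent ξ = 1.03·X mol/L.
Concentrations: [G] = 1.03 − 1.03X; [F] = 10.3 − 3.09X; [D] = 2.06X.
Kc = [D]^2 / ([G] [F]^3).
Setting equal to 0.000538 and solving for X on (0,1) gives X = 0.281.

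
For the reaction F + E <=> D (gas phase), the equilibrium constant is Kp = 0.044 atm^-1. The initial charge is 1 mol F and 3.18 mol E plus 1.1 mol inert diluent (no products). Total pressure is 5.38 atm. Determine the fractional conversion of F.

X = 0.123

Basis: 1 mol F initially; let X = conversion of F. Extent ξ = X.
Mole table: n_F = 1 − X; n_E = 3.18 − X; n_D = X; n_I = 1.1 (inert).
Summing: n_T = 5.28 − X.
Mole fractions y_i = n_i/n_T; Kp = p_D / (p_F p_E) with p_i = y_i·P.
Equating to 0.044 atm^-1 and solving on 0 < X < 1: X = 0.123.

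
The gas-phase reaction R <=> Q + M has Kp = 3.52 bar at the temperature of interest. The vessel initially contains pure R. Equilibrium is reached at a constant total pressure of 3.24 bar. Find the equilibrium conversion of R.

Take 1 mol R as basis and let X be its fractional conversion, so ξ = X.
Mole table: n_R = 1 − X; n_Q = X; n_M = X.
Total moles n_T = 1 + X.
With p_i = (n_i/n_T)P, Kp = p_Q p_M / (p_R).
Equating to 3.52 bar and solving on 0 < X < 1: X = 0.722.

X = 0.722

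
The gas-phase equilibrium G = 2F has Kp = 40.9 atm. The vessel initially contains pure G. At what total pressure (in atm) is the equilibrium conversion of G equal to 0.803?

Let X = conversion of G (basis 1 mol G); extent of reaction ξ = X.
Moles: n_G = 1 − X; n_F = 2X.
Summing: n_T = 1 + X.
Kp = p_F^2 / (p_G) with p_i = (n_i/n_T)·P.
At X = 0.803: the mole-fraction product g(X) = Π y_i^ν_i = 7.262. Since Kp = g(X)·P^{1}, P = (Kp/g)^(1/1) = (40.9/7.262)^(1/1) = 5.63 atm.

P = 5.63 atm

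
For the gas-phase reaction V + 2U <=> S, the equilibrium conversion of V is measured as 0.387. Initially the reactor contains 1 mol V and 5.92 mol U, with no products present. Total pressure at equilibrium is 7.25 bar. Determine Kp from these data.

Take 1 mol V as basis and let X be its fractional conversion, so ξ = X.
At extent ξ: n_V = 1 − X; n_U = 5.92 − 2X; n_S = X.
Summing: n_T = 6.92 − 2X.
At X = 0.387: n_V = 0.613, n_U = 5.15, n_S = 0.387, n_T = 6.15.
p_i = (n_i/n_T)·P. Kp = p_S / (p_V p_U^2) = 0.0171 bar^-2.

Kp = 0.0171 bar^-2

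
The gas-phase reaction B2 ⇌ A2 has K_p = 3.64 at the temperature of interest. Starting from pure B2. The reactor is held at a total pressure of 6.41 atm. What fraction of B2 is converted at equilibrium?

X = 0.784

Take 1 mol B2 as basis and let X be its fractional conversion, so ξ = X.
Mole table: n_B2 = 1 − X; n_A2 = X.
Total moles n_T = 1 (Δν = 0, constant).
With p_i = (n_i/n_T)P, K_p = p_A2 / (p_B2).
Substituting and setting equal to 3.64 gives a polynomial in X; the root in (0,1) is X = 0.784.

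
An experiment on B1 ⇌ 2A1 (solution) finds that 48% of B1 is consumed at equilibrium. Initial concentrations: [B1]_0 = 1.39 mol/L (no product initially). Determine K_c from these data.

Let X = conversion of B1.
Concentrations: [B1] = 1.39 − 1.39X; [A1] = 2.78X.
At X = 0.48: [B1] = 0.723, [A1] = 1.33.
K_c = [A1]^2 / ([B1]) = 2.46 mol/L.

K_c = 2.46 mol/L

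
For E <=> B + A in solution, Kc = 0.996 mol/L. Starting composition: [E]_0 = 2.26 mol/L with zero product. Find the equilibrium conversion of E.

Let X = conversion of E; extent ξ = 2.26·X mol/L.
Concentrations: [E] = 2.26 − 2.26X; [B] = 2.26X; [A] = 2.26X.
Kc = [B] [A] / ([E]).
Equating to 0.996 mol/L: the physical root is X = 0.479.

X = 0.479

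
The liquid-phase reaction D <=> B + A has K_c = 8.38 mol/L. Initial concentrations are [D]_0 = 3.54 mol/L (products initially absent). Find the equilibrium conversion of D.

Let X = conversion of D; extent ξ = 3.54·X mol/L.
Concentrations: [D] = 3.54 − 3.54X; [B] = 3.54X; [A] = 3.54X.
K_c = [B] [A] / ([D]).
Setting equal to 8.38 and solving for X on (0,1) gives X = 0.758.

X = 0.758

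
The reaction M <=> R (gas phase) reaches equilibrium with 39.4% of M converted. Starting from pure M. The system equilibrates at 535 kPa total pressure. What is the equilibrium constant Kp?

Kp = 0.65

Let X = conversion of M (basis 1 mol M); extent of reaction ξ = X.
Moles: n_M = 1 − X; n_R = X.
Total moles n_T = 1 (Δν = 0, constant).
At X = 0.394: n_M = 0.606, n_R = 0.394, n_T = 1.
p_i = (n_i/n_T)·P. Kp = p_R / (p_M) = 0.65.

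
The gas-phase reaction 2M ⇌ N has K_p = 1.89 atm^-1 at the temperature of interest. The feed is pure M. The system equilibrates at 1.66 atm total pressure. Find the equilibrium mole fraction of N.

Let X = conversion of M (basis 1 mol M); extent of reaction ξ = 0.5X.
Moles: n_M = 1 − X; n_N = 0.5X.
Summing: n_T = 1 − 0.5X.
Mole fractions y_i = n_i/n_T; K_p = p_N / (p_M^2) with p_i = y_i·P.
Equating to 1.89 atm^-1 and solving on 0 < X < 1: X = 0.728.
Then n_N = 0.364, n_T = 0.636, so y_N = 0.573.

y_N = 0.573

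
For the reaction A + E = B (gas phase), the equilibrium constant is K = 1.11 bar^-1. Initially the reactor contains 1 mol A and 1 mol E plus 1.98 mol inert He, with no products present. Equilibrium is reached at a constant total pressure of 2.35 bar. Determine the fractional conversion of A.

X = 0.325

Basis: 1 mol A initially; let X = conversion of A. Extent ξ = X.
Moles: n_A = 1 − X; n_E = 1 − X; n_B = X; n_I = 1.98 (inert).
Total moles n_T = 3.98 − X.
With p_i = (n_i/n_T)P, K = p_B / (p_A p_E).
This yields a degree-2 equation in X; solving on (0,1), X = 0.325.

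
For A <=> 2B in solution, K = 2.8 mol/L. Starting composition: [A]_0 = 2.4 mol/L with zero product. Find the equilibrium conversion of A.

X = 0.414

Let X = conversion of A; extent ξ = 2.4·X mol/L.
Concentrations: [A] = 2.4 − 2.4X; [B] = 4.8X.
K = [B]^2 / ([A]).
This equals 2.8 at X = 0.414 (the root in 0 < X < 1).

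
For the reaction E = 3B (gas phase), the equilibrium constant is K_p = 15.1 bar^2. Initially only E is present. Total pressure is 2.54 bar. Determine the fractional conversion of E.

Let X = conversion of E (basis 1 mol E); extent of reaction ξ = X.
Species balance: n_E = 1 − X; n_B = 3X.
Summing: n_T = 1 + 2X.
y_i = n_i/n_T, p_i = y_i·P. K_p = p_B^3 / (p_E).
Setting this equal to 15.1 bar^2 and taking the physical root (0 < X < 1) gives X = 0.556.

X = 0.556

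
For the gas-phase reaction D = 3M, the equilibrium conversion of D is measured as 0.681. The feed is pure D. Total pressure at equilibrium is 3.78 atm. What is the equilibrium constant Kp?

Let X = conversion of D (basis 1 mol D); extent of reaction ξ = X.
Mole table: n_D = 1 − X; n_M = 3X.
n_T = Σnᵢ = 1 + 2X.
At X = 0.681: n_D = 0.319, n_M = 2.04, n_T = 2.36.
p_i = (n_i/n_T)·P. Kp = p_M^3 / (p_D) = 68.5 atm^2.

Kp = 68.5 atm^2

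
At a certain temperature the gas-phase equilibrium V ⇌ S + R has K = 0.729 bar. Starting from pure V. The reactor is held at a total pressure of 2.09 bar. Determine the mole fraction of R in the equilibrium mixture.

y_R = 0.337

Basis: 1 mol V initially; let X = conversion of V. Extent ξ = X.
Mole table: n_V = 1 − X; n_S = X; n_R = X.
Summing: n_T = 1 + X.
y_i = n_i/n_T, p_i = y_i·P. K = p_S p_R / (p_V).
Substituting and setting equal to 0.729 bar gives a polynomial in X; the root in (0,1) is X = 0.509.
Then n_R = 0.509, n_T = 1.51, so y_R = 0.337.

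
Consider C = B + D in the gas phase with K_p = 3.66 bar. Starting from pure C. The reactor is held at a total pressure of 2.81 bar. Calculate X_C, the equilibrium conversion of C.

X = 0.752

Let X = conversion of C (basis 1 mol C); extent of reaction ξ = X.
At extent ξ: n_C = 1 − X; n_B = X; n_D = X.
Total moles n_T = 1 + X.
With p_i = (n_i/n_T)P, K_p = p_B p_D / (p_C).
Setting this equal to 3.66 bar and taking the physical root (0 < X < 1) gives X = 0.752.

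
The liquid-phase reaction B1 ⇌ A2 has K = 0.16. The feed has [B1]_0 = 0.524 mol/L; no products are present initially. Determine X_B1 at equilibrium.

Let X = conversion of B1; extent ξ = 0.524·X mol/L.
Concentrations: [B1] = 0.524 − 0.524X; [A2] = 0.524X.
K = [A2] / ([B1]).
Solving K = 0.16 for X ∈ (0,1): X = 0.138.

X = 0.138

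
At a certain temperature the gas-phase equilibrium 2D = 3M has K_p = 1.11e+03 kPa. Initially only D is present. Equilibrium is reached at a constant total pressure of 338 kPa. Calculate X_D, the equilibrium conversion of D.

Basis: 1 mol D initially; let X = conversion of D. Extent ξ = 0.5X.
At extent ξ: n_D = 1 − X; n_M = 1.5X.
n_T = Σnᵢ = 1 + 0.5X.
Mole fractions y_i = n_i/n_T; K_p = p_M^3 / (p_D^2) with p_i = y_i·P.
Substituting and setting equal to 1.11e+03 kPa gives a polynomial in X; the root in (0,1) is X = 0.593.

X = 0.593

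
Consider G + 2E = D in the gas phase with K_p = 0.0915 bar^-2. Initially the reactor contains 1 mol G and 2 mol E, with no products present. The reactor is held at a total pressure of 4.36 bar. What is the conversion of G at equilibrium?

Take 1 mol G as basis and let X be its fractional conversion, so ξ = X.
Species balance: n_G = 1 − X; n_E = 2 − 2X; n_D = X.
Summing: n_T = 3 − 2X.
Mole fractions y_i = n_i/n_T; K_p = p_D / (p_G p_E^2) with p_i = y_i·P.
Setting this equal to 0.0915 bar^-2 and taking the physical root (0 < X < 1) gives X = 0.355.

X = 0.355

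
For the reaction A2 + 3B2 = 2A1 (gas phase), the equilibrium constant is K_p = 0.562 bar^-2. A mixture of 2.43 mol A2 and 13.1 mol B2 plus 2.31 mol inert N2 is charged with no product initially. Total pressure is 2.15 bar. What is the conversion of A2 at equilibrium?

Let X = conversion of A2 (basis 2.43 mol A2); extent of reaction ξ = 2.43X.
At extent ξ: n_A2 = 2.43 − 2.43X; n_B2 = 13.1 − 7.29X; n_A1 = 4.86X; n_I = 2.31 (inert).
n_T = Σnᵢ = 17.8 − 4.86X.
Mole fractions y_i = n_i/n_T; K_p = p_A1^2 / (p_A2 p_B2^3) with p_i = y_i·P.
Equating to 0.562 bar^-2 and solving on 0 < X < 1: X = 0.584.

X = 0.584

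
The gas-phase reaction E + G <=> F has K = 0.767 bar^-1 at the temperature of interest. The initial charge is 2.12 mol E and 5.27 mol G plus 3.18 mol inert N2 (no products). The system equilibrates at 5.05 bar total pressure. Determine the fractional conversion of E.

Take 2.12 mol E as basis and let X be its fractional conversion, so ξ = 2.12X.
Species balance: n_E = 2.12 − 2.12X; n_G = 5.27 − 2.12X; n_F = 2.12X; n_I = 3.18 (inert).
n_T = Σnᵢ = 10.6 − 2.12X.
y_i = n_i/n_T, p_i = y_i·P. K = p_F / (p_E p_G).
Equating to 0.767 bar^-1 and solving on 0 < X < 1: X = 0.623.

X = 0.623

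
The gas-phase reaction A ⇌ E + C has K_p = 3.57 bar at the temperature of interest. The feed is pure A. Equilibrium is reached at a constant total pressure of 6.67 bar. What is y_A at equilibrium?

Take 1 mol A as basis and let X be its fractional conversion, so ξ = X.
Species balance: n_A = 1 − X; n_E = X; n_C = X.
Summing: n_T = 1 + X.
Mole fractions y_i = n_i/n_T; K_p = p_E p_C / (p_A) with p_i = y_i·P.
Equating to 3.57 bar and solving on 0 < X < 1: X = 0.590.
Then n_A = 0.41, n_T = 1.59, so y_A = 0.258.

y_A = 0.258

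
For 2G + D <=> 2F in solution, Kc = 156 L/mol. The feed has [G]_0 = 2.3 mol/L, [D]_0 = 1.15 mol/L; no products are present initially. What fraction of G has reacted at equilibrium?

X = 0.842

Let X = conversion of G; extent ξ = 2.3X/2 mol/L.
Concentrations: [G] = 2.3 − 2.3X; [D] = 1.15 − 1.15X; [F] = 2.3X.
Kc = [F]^2 / ([G]^2 [D]).
This equals 156 at X = 0.842 (the root in 0 < X < 1).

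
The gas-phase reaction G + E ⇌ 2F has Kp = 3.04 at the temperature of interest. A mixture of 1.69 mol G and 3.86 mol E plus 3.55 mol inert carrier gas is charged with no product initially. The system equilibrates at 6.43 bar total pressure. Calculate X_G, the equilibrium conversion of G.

Take 1.69 mol G as basis and let X be its fractional conversion, so ξ = 1.69X.
Mole table: n_G = 1.69 − 1.69X; n_E = 3.86 − 1.69X; n_F = 3.38X; n_I = 3.55 (inert).
Total moles n_T = 9.1 (Δν = 0, constant).
With p_i = (n_i/n_T)P, Kp = p_F^2 / (p_G p_E).
This yields a degree-2 equation in X; solving on (0,1), X = 0.654.

X = 0.654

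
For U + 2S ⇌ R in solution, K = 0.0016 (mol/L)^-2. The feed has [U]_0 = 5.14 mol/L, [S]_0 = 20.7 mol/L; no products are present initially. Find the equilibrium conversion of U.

Let X = conversion of U; extent ξ = 5.14·X mol/L.
Concentrations: [U] = 5.14 − 5.14X; [S] = 20.7 − 10.3X; [R] = 5.14X.
K = [R] / ([U] [S]^2).
This equals 0.0016 at X = 0.325 (the root in 0 < X < 1).

X = 0.325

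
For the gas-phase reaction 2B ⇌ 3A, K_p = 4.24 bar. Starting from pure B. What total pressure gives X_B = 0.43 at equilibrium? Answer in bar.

P = 6.24 bar

Basis: 1 mol B initially; let X = conversion of B. Extent ξ = 0.5X.
Moles: n_B = 1 − X; n_A = 1.5X.
Total moles n_T = 1 + 0.5X.
K_p = p_A^3 / (p_B^2) with p_i = (n_i/n_T)·P.
At X = 0.43: the mole-fraction product g(X) = Π y_i^ν_i = 0.6798. Since K_p = g(X)·P^{1}, P = (K_p/g)^(1/1) = (4.24/0.6798)^(1/1) = 6.24 bar.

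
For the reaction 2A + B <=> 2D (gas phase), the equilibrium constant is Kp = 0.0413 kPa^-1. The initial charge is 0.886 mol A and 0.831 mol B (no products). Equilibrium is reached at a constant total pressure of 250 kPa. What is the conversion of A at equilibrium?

Take 0.886 mol A as basis and let X be its fractional conversion, so ξ = 0.443X.
Species balance: n_A = 0.886 − 0.886X; n_B = 0.831 − 0.443X; n_D = 0.886X.
Total moles n_T = 1.72 − 0.443X.
With p_i = (n_i/n_T)P, Kp = p_D^2 / (p_A^2 p_B).
Setting this equal to 0.0413 kPa^-1 and taking the physical root (0 < X < 1) gives X = 0.664.

X = 0.664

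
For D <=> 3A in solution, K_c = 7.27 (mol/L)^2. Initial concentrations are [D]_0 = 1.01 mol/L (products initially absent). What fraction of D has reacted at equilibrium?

Let X = conversion of D; extent ξ = 1.01·X mol/L.
Concentrations: [D] = 1.01 − 1.01X; [A] = 3.03X.
K_c = [A]^3 / ([D]).
Equating to 7.27 (mol/L)^2: the physical root is X = 0.507.

X = 0.507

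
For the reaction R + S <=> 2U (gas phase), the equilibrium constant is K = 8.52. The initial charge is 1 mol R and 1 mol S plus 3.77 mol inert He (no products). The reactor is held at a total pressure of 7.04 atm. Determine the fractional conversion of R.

Let X = conversion of R (basis 1 mol R); extent of reaction ξ = X.
Species balance: n_R = 1 − X; n_S = 1 − X; n_U = 2X; n_I = 3.77 (inert).
Since Δν = 0, n_T = 5.77 throughout.
y_i = n_i/n_T, p_i = y_i·P. K = p_U^2 / (p_R p_S).
This yields a degree-2 equation in X; solving on (0,1), X = 0.593.

X = 0.593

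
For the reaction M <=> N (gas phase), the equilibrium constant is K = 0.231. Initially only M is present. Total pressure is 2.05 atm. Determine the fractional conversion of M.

Basis: 1 mol M initially; let X = conversion of M. Extent ξ = X.
Mole table: n_M = 1 − X; n_N = X.
Total moles n_T = 1 (Δν = 0, constant).
Mole fractions y_i = n_i/n_T; K = p_N / (p_M) with p_i = y_i·P.
This yields a degree-1 equation in X; solving on (0,1), X = 0.188.

X = 0.188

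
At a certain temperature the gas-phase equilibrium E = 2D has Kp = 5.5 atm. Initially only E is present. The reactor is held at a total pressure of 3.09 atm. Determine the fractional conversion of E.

X = 0.555

Take 1 mol E as basis and let X be its fractional conversion, so ξ = X.
At extent ξ: n_E = 1 − X; n_D = 2X.
Summing: n_T = 1 + X.
y_i = n_i/n_T, p_i = y_i·P. Kp = p_D^2 / (p_E).
This yields a degree-2 equation in X; solving on (0,1), X = 0.555.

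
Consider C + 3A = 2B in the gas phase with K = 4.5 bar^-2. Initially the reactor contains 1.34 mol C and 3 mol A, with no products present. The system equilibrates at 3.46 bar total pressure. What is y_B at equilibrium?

y_B = 0.506

Basis: 3 mol A initially; let X = conversion of A. Extent ξ = X.
Mole table: n_C = 1.34 − X; n_A = 3 − 3X; n_B = 2X.
n_T = Σnᵢ = 4.34 − 2X.
y_i = n_i/n_T, p_i = y_i·P. K = p_B^2 / (p_C p_A^3).
Setting this equal to 4.5 bar^-2 and taking the physical root (0 < X < 1) gives X = 0.729.
Then n_B = 1.46, n_T = 2.88, so y_B = 0.506.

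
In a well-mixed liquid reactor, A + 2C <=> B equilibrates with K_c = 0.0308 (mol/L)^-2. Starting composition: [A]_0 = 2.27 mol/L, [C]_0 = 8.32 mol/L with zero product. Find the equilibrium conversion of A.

Let X = conversion of A; extent ξ = 2.27·X mol/L.
Concentrations: [A] = 2.27 − 2.27X; [C] = 8.32 − 4.54X; [B] = 2.27X.
K_c = [B] / ([A] [C]^2).
Setting equal to 0.0308 and solving for X on (0,1) gives X = 0.522.

X = 0.522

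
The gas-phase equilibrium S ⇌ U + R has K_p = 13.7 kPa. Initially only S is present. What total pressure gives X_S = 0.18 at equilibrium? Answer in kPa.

P = 409 kPa

Basis: 1 mol S initially; let X = conversion of S. Extent ξ = X.
Mole table: n_S = 1 − X; n_U = X; n_R = X.
n_T = Σnᵢ = 1 + X.
K_p = p_U p_R / (p_S) with p_i = (n_i/n_T)·P.
At X = 0.18: the mole-fraction product g(X) = Π y_i^ν_i = 0.03348. Since K_p = g(X)·P^{1}, P = (K_p/g)^(1/1) = (13.7/0.03348)^(1/1) = 409 kPa.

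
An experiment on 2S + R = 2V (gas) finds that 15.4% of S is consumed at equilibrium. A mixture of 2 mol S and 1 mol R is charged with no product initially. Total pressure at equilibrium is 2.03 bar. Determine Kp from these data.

Kp = 0.0549 bar^-1

Take 2 mol S as basis and let X be its fractional conversion, so ξ = X.
At extent ξ: n_S = 2 − 2X; n_R = 1 − X; n_V = 2X.
n_T = Σnᵢ = 3 − X.
At X = 0.154: n_S = 1.69, n_R = 0.846, n_V = 0.308, n_T = 2.85.
p_i = (n_i/n_T)·P. Kp = p_V^2 / (p_S^2 p_R) = 0.0549 bar^-1.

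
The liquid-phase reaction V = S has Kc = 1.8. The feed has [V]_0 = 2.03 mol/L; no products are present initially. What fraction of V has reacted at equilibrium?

X = 0.643

Let X = conversion of V; extent ξ = 2.03·X mol/L.
Concentrations: [V] = 2.03 − 2.03X; [S] = 2.03X.
Kc = [S] / ([V]).
Solving Kc = 1.8 for X ∈ (0,1): X = 0.643.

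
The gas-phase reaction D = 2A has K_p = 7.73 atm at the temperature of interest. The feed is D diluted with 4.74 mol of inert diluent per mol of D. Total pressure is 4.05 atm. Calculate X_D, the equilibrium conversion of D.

Let X = conversion of D (basis 1 mol D); extent of reaction ξ = X.
Mole table: n_D = 1 − X; n_A = 2X; n_I = 4.74 (inert).
n_T = Σnᵢ = 5.74 + X.
Mole fractions y_i = n_i/n_T; K_p = p_A^2 / (p_D) with p_i = y_i·P.
Equating to 7.73 atm and solving on 0 < X < 1: X = 0.797.

X = 0.797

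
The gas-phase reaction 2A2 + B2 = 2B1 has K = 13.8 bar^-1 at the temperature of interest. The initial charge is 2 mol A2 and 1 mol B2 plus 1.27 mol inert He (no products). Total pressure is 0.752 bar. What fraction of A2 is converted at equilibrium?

X = 0.533

Take 2 mol A2 as basis and let X be its fractional conversion, so ξ = X.
Species balance: n_A2 = 2 − 2X; n_B2 = 1 − X; n_B1 = 2X; n_I = 1.27 (inert).
n_T = Σnᵢ = 4.27 − X.
y_i = n_i/n_T, p_i = y_i·P. K = p_B1^2 / (p_A2^2 p_B2).
Setting this equal to 13.8 bar^-1 and taking the physical root (0 < X < 1) gives X = 0.533.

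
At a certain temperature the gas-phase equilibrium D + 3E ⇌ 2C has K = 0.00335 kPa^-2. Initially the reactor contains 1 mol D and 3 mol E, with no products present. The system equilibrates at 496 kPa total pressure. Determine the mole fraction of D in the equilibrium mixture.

y_D = 0.070

Let X = conversion of D (basis 1 mol D); extent of reaction ξ = X.
Species balance: n_D = 1 − X; n_E = 3 − 3X; n_C = 2X.
Summing: n_T = 4 − 2X.
y_i = n_i/n_T, p_i = y_i·P. K = p_C^2 / (p_D p_E^3).
This yields a degree-4 equation in X; solving on (0,1), X = 0.838.
Then n_D = 0.162, n_T = 2.32, so y_D = 0.070.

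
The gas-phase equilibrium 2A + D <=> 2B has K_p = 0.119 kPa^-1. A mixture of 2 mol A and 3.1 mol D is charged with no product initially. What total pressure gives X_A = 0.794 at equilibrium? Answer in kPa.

Basis: 2 mol A initially; let X = conversion of A. Extent ξ = X.
Species balance: n_A = 2 − 2X; n_D = 3.1 − X; n_B = 2X.
Summing: n_T = 5.1 − X.
K_p = p_B^2 / (p_A^2 p_D) with p_i = (n_i/n_T)·P.
At X = 0.794: the mole-fraction product g(X) = Π y_i^ν_i = 27.74. Since K_p = g(X)·P^{-1}, P = (g/K_p)^(1/1) = (27.74/0.119)^(1/1) = 233 kPa.

P = 233 kPa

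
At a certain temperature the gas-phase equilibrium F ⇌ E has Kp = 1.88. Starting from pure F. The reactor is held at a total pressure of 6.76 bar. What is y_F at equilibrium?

y_F = 0.347

Take 1 mol F as basis and let X be its fractional conversion, so ξ = X.
Mole table: n_F = 1 − X; n_E = X.
n_T stays at 1 (no change in mole number).
y_i = n_i/n_T, p_i = y_i·P. Kp = p_E / (p_F).
Substituting and setting equal to 1.88 gives a polynomial in X; the root in (0,1) is X = 0.653.
Then n_F = 0.347, n_T = 1, so y_F = 0.347.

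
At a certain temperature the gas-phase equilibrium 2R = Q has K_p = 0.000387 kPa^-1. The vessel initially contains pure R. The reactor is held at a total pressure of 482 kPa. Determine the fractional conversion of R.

X = 0.243

Basis: 1 mol R initially; let X = conversion of R. Extent ξ = 0.5X.
At extent ξ: n_R = 1 − X; n_Q = 0.5X.
Summing: n_T = 1 − 0.5X.
y_i = n_i/n_T, p_i = y_i·P. K_p = p_Q / (p_R^2).
This yields a degree-2 equation in X; solving on (0,1), X = 0.243.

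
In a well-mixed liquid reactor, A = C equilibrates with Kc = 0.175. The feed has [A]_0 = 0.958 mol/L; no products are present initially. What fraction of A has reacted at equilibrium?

Let X = conversion of A; extent ξ = 0.958·X mol/L.
Concentrations: [A] = 0.958 − 0.958X; [C] = 0.958X.
Kc = [C] / ([A]).
Equating to 0.175: the physical root is X = 0.149.

X = 0.149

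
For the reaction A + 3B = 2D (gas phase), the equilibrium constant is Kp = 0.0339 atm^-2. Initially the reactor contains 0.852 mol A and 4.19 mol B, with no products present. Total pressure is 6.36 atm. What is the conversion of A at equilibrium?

X = 0.516

Let X = conversion of A (basis 0.852 mol A); extent of reaction ξ = 0.852X.
Mole table: n_A = 0.852 − 0.852X; n_B = 4.19 − 2.56X; n_D = 1.7X.
Summing: n_T = 5.04 − 1.7X.
Mole fractions y_i = n_i/n_T; Kp = p_D^2 / (p_A p_B^3) with p_i = y_i·P.
This yields a degree-4 equation in X; solving on (0,1), X = 0.516.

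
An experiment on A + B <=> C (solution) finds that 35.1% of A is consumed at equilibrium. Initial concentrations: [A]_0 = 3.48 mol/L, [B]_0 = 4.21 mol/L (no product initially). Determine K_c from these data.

Let X = conversion of A.
Concentrations: [A] = 3.48 − 3.48X; [B] = 4.21 − 3.48X; [C] = 3.48X.
At X = 0.351: [A] = 2.26, [B] = 2.99, [C] = 1.22.
K_c = [C] / ([A] [B]) = 0.181 L/mol.

K_c = 0.181 L/mol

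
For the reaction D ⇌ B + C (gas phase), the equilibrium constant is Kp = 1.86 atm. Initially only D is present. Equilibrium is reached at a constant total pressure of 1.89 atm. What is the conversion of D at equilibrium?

X = 0.704

Take 1 mol D as basis and let X be its fractional conversion, so ξ = X.
At extent ξ: n_D = 1 − X; n_B = X; n_C = X.
Summing: n_T = 1 + X.
Mole fractions y_i = n_i/n_T; Kp = p_B p_C / (p_D) with p_i = y_i·P.
This yields a degree-2 equation in X; solving on (0,1), X = 0.704.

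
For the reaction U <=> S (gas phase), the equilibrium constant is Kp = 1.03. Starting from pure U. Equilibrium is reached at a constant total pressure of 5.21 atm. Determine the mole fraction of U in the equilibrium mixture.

y_U = 0.493

Take 1 mol U as basis and let X be its fractional conversion, so ξ = X.
At extent ξ: n_U = 1 − X; n_S = X.
n_T stays at 1 (no change in mole number).
Mole fractions y_i = n_i/n_T; Kp = p_S / (p_U) with p_i = y_i·P.
Equating to 1.03 and solving on 0 < X < 1: X = 0.507.
Then n_U = 0.493, n_T = 1, so y_U = 0.493.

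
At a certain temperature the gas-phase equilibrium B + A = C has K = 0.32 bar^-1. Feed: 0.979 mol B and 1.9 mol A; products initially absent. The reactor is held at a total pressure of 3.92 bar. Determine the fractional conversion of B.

X = 0.430

Basis: 0.979 mol B initially; let X = conversion of B. Extent ξ = 0.979X.
At extent ξ: n_B = 0.979 − 0.979X; n_A = 1.9 − 0.979X; n_C = 0.979X.
Summing: n_T = 2.88 − 0.979X.
Mole fractions y_i = n_i/n_T; K = p_C / (p_B p_A) with p_i = y_i·P.
Setting this equal to 0.32 bar^-1 and taking the physical root (0 < X < 1) gives X = 0.430.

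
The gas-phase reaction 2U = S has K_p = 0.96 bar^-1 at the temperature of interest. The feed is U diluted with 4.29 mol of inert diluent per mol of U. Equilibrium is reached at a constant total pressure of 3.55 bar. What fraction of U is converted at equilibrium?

Take 1 mol U as basis and let X be its fractional conversion, so ξ = 0.5X.
Mole table: n_U = 1 − X; n_S = 0.5X; n_I = 4.29 (inert).
n_T = Σnᵢ = 5.29 − 0.5X.
y_i = n_i/n_T, p_i = y_i·P. K_p = p_S / (p_U^2).
Setting this equal to 0.96 bar^-1 and taking the physical root (0 < X < 1) gives X = 0.433.

X = 0.433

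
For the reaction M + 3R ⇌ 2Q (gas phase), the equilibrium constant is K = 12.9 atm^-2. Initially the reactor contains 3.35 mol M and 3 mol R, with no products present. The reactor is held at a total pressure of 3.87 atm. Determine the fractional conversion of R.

X = 0.833

Take 3 mol R as basis and let X be its fractional conversion, so ξ = X.
At extent ξ: n_M = 3.35 − X; n_R = 3 − 3X; n_Q = 2X.
n_T = Σnᵢ = 6.35 − 2X.
Mole fractions y_i = n_i/n_T; K = p_Q^2 / (p_M p_R^3) with p_i = y_i·P.
This yields a degree-4 equation in X; solving on (0,1), X = 0.833.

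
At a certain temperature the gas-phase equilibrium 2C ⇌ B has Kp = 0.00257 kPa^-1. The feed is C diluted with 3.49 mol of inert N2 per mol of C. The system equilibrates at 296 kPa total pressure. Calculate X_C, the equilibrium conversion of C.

X = 0.214

Let X = conversion of C (basis 1 mol C); extent of reaction ξ = 0.5X.
Moles: n_C = 1 − X; n_B = 0.5X; n_I = 3.49 (inert).
n_T = Σnᵢ = 4.49 − 0.5X.
Mole fractions y_i = n_i/n_T; Kp = p_B / (p_C^2) with p_i = y_i·P.
This yields a degree-2 equation in X; solving on (0,1), X = 0.214.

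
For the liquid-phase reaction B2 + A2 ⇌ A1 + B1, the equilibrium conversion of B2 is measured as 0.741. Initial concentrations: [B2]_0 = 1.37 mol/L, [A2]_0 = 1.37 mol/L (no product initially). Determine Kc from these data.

Let X = conversion of B2.
Concentrations: [B2] = 1.37 − 1.37X; [A2] = 1.37 − 1.37X; [A1] = 1.37X; [B1] = 1.37X.
At X = 0.741: [B2] = 0.355, [A2] = 0.355, [A1] = 1.02, [B1] = 1.02.
Kc = [A1] [B1] / ([B2] [A2]) = 8.19.

Kc = 8.19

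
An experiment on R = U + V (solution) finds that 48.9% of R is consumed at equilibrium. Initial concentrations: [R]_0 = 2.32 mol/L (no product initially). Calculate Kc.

Let X = conversion of R.
Concentrations: [R] = 2.32 − 2.32X; [U] = 2.32X; [V] = 2.32X.
At X = 0.489: [R] = 1.19, [U] = 1.13, [V] = 1.13.
Kc = [U] [V] / ([R]) = 1.09 mol/L.

Kc = 1.09 mol/L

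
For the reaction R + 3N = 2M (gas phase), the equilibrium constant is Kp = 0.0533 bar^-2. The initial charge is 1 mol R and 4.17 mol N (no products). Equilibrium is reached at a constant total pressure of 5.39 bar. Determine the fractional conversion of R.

X = 0.480

Take 1 mol R as basis and let X be its fractional conversion, so ξ = X.
Species balance: n_R = 1 − X; n_N = 4.17 − 3X; n_M = 2X.
Summing: n_T = 5.17 − 2X.
Mole fractions y_i = n_i/n_T; Kp = p_M^2 / (p_R p_N^3) with p_i = y_i·P.
Setting this equal to 0.0533 bar^-2 and taking the physical root (0 < X < 1) gives X = 0.480.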